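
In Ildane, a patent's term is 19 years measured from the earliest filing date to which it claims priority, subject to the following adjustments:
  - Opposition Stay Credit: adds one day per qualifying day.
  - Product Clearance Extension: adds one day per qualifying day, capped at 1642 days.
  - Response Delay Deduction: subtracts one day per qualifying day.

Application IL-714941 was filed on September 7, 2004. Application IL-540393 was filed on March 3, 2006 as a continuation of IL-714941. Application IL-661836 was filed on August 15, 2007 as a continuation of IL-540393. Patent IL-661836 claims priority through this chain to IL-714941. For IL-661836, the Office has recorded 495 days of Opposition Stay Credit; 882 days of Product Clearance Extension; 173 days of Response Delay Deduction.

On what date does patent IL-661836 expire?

2026-12-24

Earliest priority filing: 7 September 2004.
Base term: 7 September 2004 + 19 years → 7 September 2023.
Opposition Stay Credit: +495 days → 14 January 2025.
Product Clearance Extension: 882 days (within the 1642-day cap) → +882 days → 15 June 2027.
Response Delay Deduction: −173 days → 24 December 2026.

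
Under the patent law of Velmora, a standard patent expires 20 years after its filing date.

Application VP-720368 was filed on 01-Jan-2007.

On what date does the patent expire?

Filing date + 20 years → 1 January 2027.

January 1, 2027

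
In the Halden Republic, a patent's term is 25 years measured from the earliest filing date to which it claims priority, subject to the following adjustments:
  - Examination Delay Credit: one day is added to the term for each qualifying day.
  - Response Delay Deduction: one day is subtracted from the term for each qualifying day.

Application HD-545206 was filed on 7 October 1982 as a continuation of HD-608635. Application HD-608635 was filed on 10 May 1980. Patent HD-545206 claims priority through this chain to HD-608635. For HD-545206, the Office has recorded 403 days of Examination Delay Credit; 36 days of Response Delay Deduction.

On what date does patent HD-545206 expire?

Earliest priority filing: 10 May 1980.
Base term: 10 May 1980 + 25 years → 10 May 2005.
Examination Delay Credit: +403 days → 17 June 2006.
Response Delay Deduction: −36 days → 12 May 2006.

2006-05-12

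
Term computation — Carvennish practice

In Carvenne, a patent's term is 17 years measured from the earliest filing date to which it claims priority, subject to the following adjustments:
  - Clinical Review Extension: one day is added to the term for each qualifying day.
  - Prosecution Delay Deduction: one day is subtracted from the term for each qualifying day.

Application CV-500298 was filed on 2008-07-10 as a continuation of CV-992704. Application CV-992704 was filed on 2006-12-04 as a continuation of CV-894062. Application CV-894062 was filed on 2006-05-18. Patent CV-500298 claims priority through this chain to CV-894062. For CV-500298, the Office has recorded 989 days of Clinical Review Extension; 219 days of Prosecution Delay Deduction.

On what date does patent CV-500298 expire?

2025-06-26

Earliest priority filing: 18 May 2006.
Base term: 18 May 2006 + 17 years → 18 May 2023.
Clinical Review Extension: +989 days → 31 January 2026.
Prosecution Delay Deduction: −219 days → 26 June 2025.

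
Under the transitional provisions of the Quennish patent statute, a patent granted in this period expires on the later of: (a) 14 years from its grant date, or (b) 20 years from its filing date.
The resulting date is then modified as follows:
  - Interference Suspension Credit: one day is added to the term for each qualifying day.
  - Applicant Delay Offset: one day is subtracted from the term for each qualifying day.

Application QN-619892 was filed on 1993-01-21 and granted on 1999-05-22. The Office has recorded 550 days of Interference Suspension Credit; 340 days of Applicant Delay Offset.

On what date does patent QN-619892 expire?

(a) grant + 14 years → 22 May 2013.
(b) filing + 20 years → 21 January 2013.
Later of the two: 22 May 2013.
Interference Suspension Credit: +550 days → 23 November 2014.
Applicant Delay Offset: −340 days → 18 December 2013.

2013-12-18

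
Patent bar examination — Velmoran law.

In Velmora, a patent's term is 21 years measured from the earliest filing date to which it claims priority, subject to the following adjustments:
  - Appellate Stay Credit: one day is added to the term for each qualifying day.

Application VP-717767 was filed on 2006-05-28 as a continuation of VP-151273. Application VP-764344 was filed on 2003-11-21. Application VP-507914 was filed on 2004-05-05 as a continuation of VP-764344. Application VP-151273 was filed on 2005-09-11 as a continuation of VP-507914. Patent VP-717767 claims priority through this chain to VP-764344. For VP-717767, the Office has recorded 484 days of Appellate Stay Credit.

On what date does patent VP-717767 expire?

Earliest priority filing: 21 November 2003.
Base term: 21 November 2003 + 21 years → 21 November 2024.
Appellate Stay Credit: +484 days → 20 March 2026.

March 20, 2026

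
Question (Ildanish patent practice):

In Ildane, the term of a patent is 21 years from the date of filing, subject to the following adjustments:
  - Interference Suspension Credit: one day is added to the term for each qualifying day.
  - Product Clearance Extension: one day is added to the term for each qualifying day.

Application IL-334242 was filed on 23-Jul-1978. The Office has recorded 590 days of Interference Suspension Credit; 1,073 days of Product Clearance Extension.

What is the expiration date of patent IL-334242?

February 10, 2004

Base term: filing date + 21 years → 23 July 1999.
Interference Suspension Credit: +590 days → 4 March 2001.
Product Clearance Extension: +1073 days → 10 February 2004.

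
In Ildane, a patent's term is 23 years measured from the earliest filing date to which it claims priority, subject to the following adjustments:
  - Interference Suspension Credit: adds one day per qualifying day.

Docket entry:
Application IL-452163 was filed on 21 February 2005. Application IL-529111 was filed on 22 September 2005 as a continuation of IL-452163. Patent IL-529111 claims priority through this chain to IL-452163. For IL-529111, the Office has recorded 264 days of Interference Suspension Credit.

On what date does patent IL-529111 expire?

Earliest priority filing: 21 February 2005.
Base term: 21 February 2005 + 23 years → 21 February 2028.
Interference Suspension Credit: +264 days → 11 November 2028.

November 11, 2028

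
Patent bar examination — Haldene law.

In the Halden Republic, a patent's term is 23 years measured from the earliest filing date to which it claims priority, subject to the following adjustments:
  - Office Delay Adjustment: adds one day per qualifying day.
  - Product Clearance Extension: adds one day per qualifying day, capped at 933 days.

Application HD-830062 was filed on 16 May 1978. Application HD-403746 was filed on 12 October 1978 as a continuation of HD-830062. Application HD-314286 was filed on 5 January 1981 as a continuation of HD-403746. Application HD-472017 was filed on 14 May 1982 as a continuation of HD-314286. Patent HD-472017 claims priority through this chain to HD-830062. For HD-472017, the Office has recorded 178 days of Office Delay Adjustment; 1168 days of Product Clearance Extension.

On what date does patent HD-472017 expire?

2004-05-31

Earliest priority filing: 16 May 1978.
Base term: 16 May 1978 + 23 years → 16 May 2001.
Office Delay Adjustment: +178 days → 10 November 2001.
Product Clearance Extension: 1168 days claimed exceeds the 933-day cap, so +933 days → 31 May 2004.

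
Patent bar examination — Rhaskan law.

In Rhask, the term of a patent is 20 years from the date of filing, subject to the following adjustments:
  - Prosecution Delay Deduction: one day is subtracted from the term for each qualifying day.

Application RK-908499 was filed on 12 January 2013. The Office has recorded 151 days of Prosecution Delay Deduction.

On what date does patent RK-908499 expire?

Base term: filing date + 20 years → 12 January 2033.
Prosecution Delay Deduction: −151 days → 14 August 2032.

2032-08-14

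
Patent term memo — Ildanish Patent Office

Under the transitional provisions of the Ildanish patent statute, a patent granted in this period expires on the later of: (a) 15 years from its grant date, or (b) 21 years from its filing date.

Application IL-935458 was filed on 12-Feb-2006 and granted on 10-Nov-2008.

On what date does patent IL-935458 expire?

(a) grant + 15 years → 10 November 2023.
(b) filing + 21 years → 12 February 2027.
Later of the two: 12 February 2027.

2027-02-12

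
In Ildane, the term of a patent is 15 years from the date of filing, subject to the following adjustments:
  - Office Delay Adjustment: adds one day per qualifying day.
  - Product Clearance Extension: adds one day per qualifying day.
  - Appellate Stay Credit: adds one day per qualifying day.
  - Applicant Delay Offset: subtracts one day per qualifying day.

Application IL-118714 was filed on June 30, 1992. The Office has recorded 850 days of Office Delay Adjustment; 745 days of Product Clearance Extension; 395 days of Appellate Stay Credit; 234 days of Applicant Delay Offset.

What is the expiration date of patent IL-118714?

2012-04-20

Base term: filing date + 15 years → 30 June 2007.
Office Delay Adjustment: +850 days → 27 October 2009.
Product Clearance Extension: +745 days → 11 November 2011.
Appellate Stay Credit: +395 days → 10 December 2012.
Applicant Delay Offset: −234 days → 20 April 2012.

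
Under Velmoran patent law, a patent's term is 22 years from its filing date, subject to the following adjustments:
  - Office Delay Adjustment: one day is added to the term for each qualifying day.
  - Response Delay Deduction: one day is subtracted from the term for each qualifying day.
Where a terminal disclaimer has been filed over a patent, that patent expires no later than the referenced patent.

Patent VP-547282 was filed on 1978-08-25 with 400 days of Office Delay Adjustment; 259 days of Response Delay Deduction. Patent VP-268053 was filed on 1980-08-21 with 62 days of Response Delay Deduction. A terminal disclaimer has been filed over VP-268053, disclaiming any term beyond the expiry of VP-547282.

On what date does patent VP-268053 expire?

January 13, 2001

Natural term of VP-268053:
  Base: filing + 22 years → 21 August 2002.
  Response Delay Deduction: −62 days → 20 June 2002.
Expiry of referenced patent VP-547282:
  Base: filing + 22 years → 25 August 2000.
  Office Delay Adjustment: +400 days → 29 September 2001.
  Response Delay Deduction: −259 days → 13 January 2001.
Terminal disclaimer: VP-268053 expires on the earlier of 20 June 2002 and 13 January 2001.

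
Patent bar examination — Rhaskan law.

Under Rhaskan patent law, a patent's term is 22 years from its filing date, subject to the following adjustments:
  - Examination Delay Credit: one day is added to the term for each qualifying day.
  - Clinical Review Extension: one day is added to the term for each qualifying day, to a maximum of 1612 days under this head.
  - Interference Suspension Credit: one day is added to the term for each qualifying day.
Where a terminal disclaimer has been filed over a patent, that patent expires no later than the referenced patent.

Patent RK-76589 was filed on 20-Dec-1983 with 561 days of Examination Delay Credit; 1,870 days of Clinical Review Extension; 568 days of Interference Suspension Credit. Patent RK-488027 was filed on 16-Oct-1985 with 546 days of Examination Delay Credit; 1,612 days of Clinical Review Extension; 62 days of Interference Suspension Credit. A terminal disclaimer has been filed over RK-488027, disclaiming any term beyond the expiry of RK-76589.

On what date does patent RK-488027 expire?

June 22, 2013

Natural term of RK-488027:
  Base: filing + 22 years → 16 October 2007.
  Examination Delay Credit: +546 days → 14 April 2009.
  Clinical Review Extension: 1612 days (within the 1612-day cap) → +1612 days → 12 September 2013.
  Interference Suspension Credit: +62 days → 13 November 2013.
Expiry of referenced patent RK-76589:
  Base: filing + 22 years → 20 December 2005.
  Examination Delay Credit: +561 days → 4 July 2007.
  Clinical Review Extension: 1870 days claimed exceeds the 1612-day cap, so +1612 days → 2 December 2011.
  Interference Suspension Credit: +568 days → 22 June 2013.
Terminal disclaimer: RK-488027 expires on the earlier of 13 November 2013 and 22 June 2013.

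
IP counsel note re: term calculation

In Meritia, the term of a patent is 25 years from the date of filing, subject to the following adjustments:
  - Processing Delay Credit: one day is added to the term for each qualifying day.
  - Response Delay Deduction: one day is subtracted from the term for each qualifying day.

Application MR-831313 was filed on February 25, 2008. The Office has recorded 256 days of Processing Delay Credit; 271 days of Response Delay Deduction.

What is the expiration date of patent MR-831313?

Base term: filing date + 25 years → 25 February 2033.
Processing Delay Credit: +256 days → 8 November 2033.
Response Delay Deduction: −271 days → 10 February 2033.

2033-02-10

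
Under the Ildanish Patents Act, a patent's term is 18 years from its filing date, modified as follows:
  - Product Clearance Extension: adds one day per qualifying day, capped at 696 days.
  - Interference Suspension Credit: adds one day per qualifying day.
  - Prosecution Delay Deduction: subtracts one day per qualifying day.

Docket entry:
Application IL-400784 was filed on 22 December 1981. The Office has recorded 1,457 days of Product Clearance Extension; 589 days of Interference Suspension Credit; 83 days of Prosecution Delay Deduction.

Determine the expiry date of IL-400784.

April 7, 2003

Base term: filing date + 18 years → 22 December 1999.
Product Clearance Extension: 1457 days claimed exceeds the 696-day cap, so +696 days → 17 November 2001.
Interference Suspension Credit: +589 days → 29 June 2003.
Prosecution Delay Deduction: −83 days → 7 April 2003.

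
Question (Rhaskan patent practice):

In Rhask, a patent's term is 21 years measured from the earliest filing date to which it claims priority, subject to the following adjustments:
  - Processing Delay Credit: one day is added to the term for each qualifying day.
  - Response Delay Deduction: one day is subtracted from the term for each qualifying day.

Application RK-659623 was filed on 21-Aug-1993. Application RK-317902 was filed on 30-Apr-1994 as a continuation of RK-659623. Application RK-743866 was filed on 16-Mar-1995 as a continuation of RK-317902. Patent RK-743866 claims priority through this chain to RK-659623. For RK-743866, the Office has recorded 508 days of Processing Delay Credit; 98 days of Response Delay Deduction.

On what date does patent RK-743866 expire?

Earliest priority filing: 21 August 1993.
Base term: 21 August 1993 + 21 years → 21 August 2014.
Processing Delay Credit: +508 days → 11 January 2016.
Response Delay Deduction: −98 days → 5 October 2015.

2015-10-05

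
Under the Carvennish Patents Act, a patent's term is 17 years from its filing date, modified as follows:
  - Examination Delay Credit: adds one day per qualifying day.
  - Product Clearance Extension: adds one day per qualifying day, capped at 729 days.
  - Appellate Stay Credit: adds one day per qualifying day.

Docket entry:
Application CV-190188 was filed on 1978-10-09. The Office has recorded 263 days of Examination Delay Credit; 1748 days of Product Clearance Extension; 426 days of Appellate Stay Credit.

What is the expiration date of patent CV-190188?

Base term: filing date + 17 years → 9 October 1995.
Examination Delay Credit: +263 days → 28 June 1996.
Product Clearance Extension: 1748 days claimed exceeds the 729-day cap, so +729 days → 27 June 1998.
Appellate Stay Credit: +426 days → 27 August 1999.

August 27, 1999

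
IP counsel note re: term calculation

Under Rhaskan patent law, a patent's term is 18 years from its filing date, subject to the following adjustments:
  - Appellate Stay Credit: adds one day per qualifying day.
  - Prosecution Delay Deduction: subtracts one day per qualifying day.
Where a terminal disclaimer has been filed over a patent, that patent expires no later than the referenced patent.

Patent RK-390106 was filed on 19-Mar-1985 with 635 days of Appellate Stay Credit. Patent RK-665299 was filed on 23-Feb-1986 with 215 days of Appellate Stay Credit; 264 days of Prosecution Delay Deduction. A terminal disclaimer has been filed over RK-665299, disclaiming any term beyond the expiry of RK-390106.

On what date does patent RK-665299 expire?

January 5, 2004

Natural term of RK-665299:
  Base: filing + 18 years → 23 February 2004.
  Appellate Stay Credit: +215 days → 25 September 2004.
  Prosecution Delay Deduction: −264 days → 5 January 2004.
Expiry of referenced patent RK-390106:
  Base: filing + 18 years → 19 March 2003.
  Appellate Stay Credit: +635 days → 13 December 2004.
Terminal disclaimer: RK-665299 expires on the earlier of 5 January 2004 and 13 December 2004.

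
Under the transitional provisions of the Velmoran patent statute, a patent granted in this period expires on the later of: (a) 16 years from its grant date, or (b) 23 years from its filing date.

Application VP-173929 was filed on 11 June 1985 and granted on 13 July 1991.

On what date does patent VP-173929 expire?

June 11, 2008

(a) grant + 16 years → 13 July 2007.
(b) filing + 23 years → 11 June 2008.
Later of the two: 11 June 2008.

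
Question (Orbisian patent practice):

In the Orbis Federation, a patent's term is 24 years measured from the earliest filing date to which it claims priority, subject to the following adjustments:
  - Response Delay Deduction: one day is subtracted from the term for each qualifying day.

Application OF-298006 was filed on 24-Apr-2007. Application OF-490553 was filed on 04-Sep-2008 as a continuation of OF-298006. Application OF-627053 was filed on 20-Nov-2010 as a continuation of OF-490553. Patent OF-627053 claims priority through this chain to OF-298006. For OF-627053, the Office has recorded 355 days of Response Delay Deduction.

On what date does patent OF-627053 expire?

2030-05-04

Earliest priority filing: 24 April 2007.
Base term: 24 April 2007 + 24 years → 24 April 2031.
Response Delay Deduction: −355 days → 4 May 2030.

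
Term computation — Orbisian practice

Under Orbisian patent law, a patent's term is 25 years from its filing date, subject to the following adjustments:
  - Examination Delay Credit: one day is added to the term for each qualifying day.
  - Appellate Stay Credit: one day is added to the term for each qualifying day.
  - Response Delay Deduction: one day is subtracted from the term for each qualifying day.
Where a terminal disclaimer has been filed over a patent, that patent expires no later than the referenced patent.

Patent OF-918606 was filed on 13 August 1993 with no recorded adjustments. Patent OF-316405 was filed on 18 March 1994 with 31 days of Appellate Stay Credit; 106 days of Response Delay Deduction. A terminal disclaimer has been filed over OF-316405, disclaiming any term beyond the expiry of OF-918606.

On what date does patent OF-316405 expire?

August 13, 2018

Natural term of OF-316405:
  Base: filing + 25 years → 18 March 2019.
  Appellate Stay Credit: +31 days → 18 April 2019.
  Response Delay Deduction: −106 days → 2 January 2019.
Expiry of referenced patent OF-918606:
  Base: filing + 25 years → 13 August 2018.
Terminal disclaimer: OF-316405 expires on the earlier of 2 January 2019 and 13 August 2018.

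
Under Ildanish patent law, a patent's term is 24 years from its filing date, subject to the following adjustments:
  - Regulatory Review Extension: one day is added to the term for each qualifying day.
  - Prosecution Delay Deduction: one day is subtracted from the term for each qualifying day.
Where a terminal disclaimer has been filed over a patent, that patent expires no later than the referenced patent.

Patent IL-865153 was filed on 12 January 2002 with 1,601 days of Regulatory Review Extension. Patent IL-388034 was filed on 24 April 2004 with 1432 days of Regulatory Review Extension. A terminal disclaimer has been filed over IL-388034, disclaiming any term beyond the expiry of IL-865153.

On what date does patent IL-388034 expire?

2030-06-01

Natural term of IL-388034:
  Base: filing + 24 years → 24 April 2028.
  Regulatory Review Extension: +1432 days → 26 March 2032.
Expiry of referenced patent IL-865153:
  Base: filing + 24 years → 12 January 2026.
  Regulatory Review Extension: +1601 days → 1 June 2030.
Terminal disclaimer: IL-388034 expires on the earlier of 26 March 2032 and 1 June 2030.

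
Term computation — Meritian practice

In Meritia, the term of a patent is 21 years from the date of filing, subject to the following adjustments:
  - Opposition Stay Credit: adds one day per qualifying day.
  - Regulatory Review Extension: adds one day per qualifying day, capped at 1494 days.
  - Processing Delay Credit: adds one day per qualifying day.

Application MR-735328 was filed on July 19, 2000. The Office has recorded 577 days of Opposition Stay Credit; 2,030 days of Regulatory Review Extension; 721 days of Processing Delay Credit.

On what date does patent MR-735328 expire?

March 11, 2029

Base term: filing date + 21 years → 19 July 2021.
Opposition Stay Credit: +577 days → 16 February 2023.
Regulatory Review Extension: 2030 days claimed exceeds the 1494-day cap, so +1494 days → 21 March 2027.
Processing Delay Credit: +721 days → 11 March 2029.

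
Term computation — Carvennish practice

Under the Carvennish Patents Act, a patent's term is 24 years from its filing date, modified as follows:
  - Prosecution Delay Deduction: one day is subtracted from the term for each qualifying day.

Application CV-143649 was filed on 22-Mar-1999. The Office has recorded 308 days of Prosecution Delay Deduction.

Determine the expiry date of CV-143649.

May 18, 2022

Base term: filing date + 24 years → 22 March 2023.
Prosecution Delay Deduction: −308 days → 18 May 2022.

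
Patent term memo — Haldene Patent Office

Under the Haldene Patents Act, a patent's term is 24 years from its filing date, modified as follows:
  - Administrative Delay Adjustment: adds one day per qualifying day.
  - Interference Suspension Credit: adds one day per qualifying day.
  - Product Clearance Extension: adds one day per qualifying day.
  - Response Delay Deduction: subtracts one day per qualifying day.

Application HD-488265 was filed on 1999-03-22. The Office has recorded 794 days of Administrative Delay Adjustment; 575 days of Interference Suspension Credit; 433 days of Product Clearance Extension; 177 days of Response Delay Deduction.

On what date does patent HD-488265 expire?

Base term: filing date + 24 years → 22 March 2023.
Administrative Delay Adjustment: +794 days → 24 May 2025.
Interference Suspension Credit: +575 days → 20 December 2026.
Product Clearance Extension: +433 days → 26 February 2028.
Response Delay Deduction: −177 days → 2 September 2027.

2027-09-02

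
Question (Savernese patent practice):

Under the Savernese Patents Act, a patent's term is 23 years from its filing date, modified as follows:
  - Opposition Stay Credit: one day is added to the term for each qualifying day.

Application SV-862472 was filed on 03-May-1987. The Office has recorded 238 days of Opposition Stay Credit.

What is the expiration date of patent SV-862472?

2010-12-27

Base term: filing date + 23 years → 3 May 2010.
Opposition Stay Credit: +238 days → 27 December 2010.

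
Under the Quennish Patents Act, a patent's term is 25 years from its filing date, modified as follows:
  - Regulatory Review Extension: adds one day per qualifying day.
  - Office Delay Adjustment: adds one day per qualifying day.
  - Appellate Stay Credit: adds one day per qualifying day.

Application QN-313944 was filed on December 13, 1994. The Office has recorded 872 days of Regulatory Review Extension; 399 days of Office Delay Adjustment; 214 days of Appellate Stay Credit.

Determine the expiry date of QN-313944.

Base term: filing date + 25 years → 13 December 2019.
Regulatory Review Extension: +872 days → 3 May 2022.
Office Delay Adjustment: +399 days → 6 June 2023.
Appellate Stay Credit: +214 days → 6 January 2024.

January 6, 2024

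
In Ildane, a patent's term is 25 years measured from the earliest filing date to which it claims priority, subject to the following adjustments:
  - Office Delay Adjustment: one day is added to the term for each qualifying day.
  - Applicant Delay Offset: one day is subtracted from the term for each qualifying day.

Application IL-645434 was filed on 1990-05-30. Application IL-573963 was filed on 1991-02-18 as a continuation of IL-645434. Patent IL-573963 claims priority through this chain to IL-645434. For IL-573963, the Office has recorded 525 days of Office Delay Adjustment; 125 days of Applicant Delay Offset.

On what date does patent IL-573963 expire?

2016-07-03

Earliest priority filing: 30 May 1990.
Base term: 30 May 1990 + 25 years → 30 May 2015.
Office Delay Adjustment: +525 days → 5 November 2016.
Applicant Delay Offset: −125 days → 3 July 2016.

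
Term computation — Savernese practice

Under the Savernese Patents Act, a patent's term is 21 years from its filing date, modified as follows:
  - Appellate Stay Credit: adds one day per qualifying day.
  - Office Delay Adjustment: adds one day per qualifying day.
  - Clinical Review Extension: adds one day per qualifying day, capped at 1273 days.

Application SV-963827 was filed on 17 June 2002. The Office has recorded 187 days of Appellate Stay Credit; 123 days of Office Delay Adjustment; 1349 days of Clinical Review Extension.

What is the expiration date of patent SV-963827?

Base term: filing date + 21 years → 17 June 2023.
Appellate Stay Credit: +187 days → 21 December 2023.
Office Delay Adjustment: +123 days → 22 April 2024.
Clinical Review Extension: 1349 days claimed exceeds the 1273-day cap, so +1273 days → 17 October 2027.

October 17, 2027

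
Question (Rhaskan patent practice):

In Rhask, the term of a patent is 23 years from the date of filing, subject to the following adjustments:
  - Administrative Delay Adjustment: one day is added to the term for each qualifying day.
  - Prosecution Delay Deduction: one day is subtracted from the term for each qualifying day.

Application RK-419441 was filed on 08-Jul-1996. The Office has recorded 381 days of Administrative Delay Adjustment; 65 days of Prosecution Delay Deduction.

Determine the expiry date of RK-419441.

Base term: filing date + 23 years → 8 July 2019.
Administrative Delay Adjustment: +381 days → 23 July 2020.
Prosecution Delay Deduction: −65 days → 19 May 2020.

May 19, 2020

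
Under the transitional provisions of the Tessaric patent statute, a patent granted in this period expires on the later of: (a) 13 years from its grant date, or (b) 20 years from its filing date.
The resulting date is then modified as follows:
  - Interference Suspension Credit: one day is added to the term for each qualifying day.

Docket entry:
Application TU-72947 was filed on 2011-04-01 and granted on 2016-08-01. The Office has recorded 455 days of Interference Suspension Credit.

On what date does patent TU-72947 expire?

(a) grant + 13 years → 1 August 2029.
(b) filing + 20 years → 1 April 2031.
Later of the two: 1 April 2031.
Interference Suspension Credit: +455 days → 29 June 2032.

June 29, 2032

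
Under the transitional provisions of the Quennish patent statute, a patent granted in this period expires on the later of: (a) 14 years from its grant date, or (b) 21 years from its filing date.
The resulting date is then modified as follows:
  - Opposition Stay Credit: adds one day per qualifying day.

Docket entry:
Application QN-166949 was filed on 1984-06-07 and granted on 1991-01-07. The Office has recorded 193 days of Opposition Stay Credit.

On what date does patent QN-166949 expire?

(a) grant + 14 years → 7 January 2005.
(b) filing + 21 years → 7 June 2005.
Later of the two: 7 June 2005.
Opposition Stay Credit: +193 days → 17 December 2005.

2005-12-17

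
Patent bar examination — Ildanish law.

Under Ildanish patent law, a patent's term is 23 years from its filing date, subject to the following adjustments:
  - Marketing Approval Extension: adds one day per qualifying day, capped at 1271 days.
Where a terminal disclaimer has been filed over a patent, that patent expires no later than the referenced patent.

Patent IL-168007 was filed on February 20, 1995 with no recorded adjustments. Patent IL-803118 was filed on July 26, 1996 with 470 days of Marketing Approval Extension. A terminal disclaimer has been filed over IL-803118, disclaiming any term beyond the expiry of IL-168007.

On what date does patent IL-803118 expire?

Natural term of IL-803118:
  Base: filing + 23 years → 26 July 2019.
  Marketing Approval Extension: 470 days (within the 1271-day cap) → +470 days → 7 November 2020.
Expiry of referenced patent IL-168007:
  Base: filing + 23 years → 20 February 2018.
Terminal disclaimer: IL-803118 expires on the earlier of 7 November 2020 and 20 February 2018.

2018-02-20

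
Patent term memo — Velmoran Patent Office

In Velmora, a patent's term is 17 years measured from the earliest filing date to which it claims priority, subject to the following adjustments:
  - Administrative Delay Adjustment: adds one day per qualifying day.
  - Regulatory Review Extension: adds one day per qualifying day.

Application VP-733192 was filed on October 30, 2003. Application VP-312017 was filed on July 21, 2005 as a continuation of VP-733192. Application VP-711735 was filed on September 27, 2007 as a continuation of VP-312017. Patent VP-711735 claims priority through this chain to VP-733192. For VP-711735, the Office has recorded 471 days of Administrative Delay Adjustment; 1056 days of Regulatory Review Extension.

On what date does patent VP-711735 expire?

2025-01-04

Earliest priority filing: 30 October 2003.
Base term: 30 October 2003 + 17 years → 30 October 2020.
Administrative Delay Adjustment: +471 days → 13 February 2022.
Regulatory Review Extension: +1056 days → 4 January 2025.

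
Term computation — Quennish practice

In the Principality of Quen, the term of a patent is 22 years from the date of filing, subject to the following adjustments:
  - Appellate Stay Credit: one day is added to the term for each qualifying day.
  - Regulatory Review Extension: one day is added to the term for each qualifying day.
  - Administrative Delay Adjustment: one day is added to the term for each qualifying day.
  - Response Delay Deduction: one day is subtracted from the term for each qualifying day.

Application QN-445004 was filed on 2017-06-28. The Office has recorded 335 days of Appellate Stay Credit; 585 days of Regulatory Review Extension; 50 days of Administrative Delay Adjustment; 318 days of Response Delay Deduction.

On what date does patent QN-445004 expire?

April 10, 2041

Base term: filing date + 22 years → 28 June 2039.
Appellate Stay Credit: +335 days → 28 May 2040.
Regulatory Review Extension: +585 days → 3 January 2042.
Administrative Delay Adjustment: +50 days → 22 February 2042.
Response Delay Deduction: −318 days → 10 April 2041.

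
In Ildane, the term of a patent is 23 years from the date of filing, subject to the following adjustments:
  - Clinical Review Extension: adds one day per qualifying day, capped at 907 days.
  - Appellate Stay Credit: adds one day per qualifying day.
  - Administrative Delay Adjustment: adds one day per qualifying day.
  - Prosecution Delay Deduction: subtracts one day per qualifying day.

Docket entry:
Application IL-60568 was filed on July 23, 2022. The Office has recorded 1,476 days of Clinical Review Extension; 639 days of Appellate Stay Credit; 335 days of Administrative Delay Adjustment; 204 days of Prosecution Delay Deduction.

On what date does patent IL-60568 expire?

Base term: filing date + 23 years → 23 July 2045.
Clinical Review Extension: 1476 days claimed exceeds the 907-day cap, so +907 days → 16 January 2048.
Appellate Stay Credit: +639 days → 16 October 2049.
Administrative Delay Adjustment: +335 days → 16 September 2050.
Prosecution Delay Deduction: −204 days → 24 February 2050.

February 24, 2050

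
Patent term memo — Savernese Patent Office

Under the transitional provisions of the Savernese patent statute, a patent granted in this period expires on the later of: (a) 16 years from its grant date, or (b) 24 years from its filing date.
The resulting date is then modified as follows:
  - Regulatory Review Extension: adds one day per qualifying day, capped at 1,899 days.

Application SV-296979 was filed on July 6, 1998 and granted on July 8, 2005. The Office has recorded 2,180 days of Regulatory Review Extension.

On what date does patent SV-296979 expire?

(a) grant + 16 years → 8 July 2021.
(b) filing + 24 years → 6 July 2022.
Later of the two: 6 July 2022.
Regulatory Review Extension: 2180 days claimed exceeds the 1899-day cap, so +1899 days → 17 September 2027.

September 17, 2027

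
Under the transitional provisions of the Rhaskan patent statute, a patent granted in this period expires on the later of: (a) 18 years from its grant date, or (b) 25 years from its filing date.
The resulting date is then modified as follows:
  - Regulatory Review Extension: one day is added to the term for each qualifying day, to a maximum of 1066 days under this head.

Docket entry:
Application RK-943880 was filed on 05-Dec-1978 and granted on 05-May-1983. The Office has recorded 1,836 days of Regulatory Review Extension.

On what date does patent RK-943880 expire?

(a) grant + 18 years → 5 May 2001.
(b) filing + 25 years → 5 December 2003.
Later of the two: 5 December 2003.
Regulatory Review Extension: 1836 days claimed exceeds the 1066-day cap, so +1066 days → 5 November 2006.

November 5, 2006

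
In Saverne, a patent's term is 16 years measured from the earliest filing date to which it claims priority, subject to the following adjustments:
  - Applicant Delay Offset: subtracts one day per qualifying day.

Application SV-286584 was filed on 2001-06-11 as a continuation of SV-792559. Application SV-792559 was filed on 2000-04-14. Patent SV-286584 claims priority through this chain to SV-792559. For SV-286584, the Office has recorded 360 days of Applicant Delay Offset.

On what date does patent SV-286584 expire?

April 20, 2015

Earliest priority filing: 14 April 2000.
Base term: 14 April 2000 + 16 years → 14 April 2016.
Applicant Delay Offset: −360 days → 20 April 2015.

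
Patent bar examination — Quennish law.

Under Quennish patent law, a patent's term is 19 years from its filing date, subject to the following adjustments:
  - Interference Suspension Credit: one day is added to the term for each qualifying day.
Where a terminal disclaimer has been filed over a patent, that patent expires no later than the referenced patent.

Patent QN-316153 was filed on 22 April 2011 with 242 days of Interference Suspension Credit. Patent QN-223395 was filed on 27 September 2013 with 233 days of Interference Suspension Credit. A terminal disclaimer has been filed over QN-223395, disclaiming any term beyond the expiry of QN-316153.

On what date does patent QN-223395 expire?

December 20, 2030

Natural term of QN-223395:
  Base: filing + 19 years → 27 September 2032.
  Interference Suspension Credit: +233 days → 18 May 2033.
Expiry of referenced patent QN-316153:
  Base: filing + 19 years → 22 April 2030.
  Interference Suspension Credit: +242 days → 20 December 2030.
Terminal disclaimer: QN-223395 expires on the earlier of 18 May 2033 and 20 December 2030.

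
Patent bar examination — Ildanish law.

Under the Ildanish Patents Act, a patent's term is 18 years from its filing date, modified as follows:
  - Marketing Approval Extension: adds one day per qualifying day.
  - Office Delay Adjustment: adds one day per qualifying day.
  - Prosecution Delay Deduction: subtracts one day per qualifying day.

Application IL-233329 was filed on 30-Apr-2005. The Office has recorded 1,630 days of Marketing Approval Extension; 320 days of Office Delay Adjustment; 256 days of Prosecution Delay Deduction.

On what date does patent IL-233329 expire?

Base term: filing date + 18 years → 30 April 2023.
Marketing Approval Extension: +1630 days → 16 October 2027.
Office Delay Adjustment: +320 days → 31 August 2028.
Prosecution Delay Deduction: −256 days → 19 December 2027.

2027-12-19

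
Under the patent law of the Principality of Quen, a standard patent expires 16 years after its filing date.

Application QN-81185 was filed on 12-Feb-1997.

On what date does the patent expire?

Filing date + 16 years → 12 February 2013.

February 12, 2013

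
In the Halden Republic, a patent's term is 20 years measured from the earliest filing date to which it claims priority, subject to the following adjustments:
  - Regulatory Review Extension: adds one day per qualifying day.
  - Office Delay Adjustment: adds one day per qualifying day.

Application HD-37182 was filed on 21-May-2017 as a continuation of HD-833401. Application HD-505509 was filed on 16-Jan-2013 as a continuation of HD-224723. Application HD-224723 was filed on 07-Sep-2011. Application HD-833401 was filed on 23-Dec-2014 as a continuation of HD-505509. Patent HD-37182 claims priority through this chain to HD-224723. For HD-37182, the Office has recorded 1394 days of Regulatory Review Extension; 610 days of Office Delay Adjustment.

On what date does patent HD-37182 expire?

Earliest priority filing: 7 September 2011.
Base term: 7 September 2011 + 20 years → 7 September 2031.
Regulatory Review Extension: +1394 days → 2 July 2035.
Office Delay Adjustment: +610 days → 3 March 2037.

2037-03-03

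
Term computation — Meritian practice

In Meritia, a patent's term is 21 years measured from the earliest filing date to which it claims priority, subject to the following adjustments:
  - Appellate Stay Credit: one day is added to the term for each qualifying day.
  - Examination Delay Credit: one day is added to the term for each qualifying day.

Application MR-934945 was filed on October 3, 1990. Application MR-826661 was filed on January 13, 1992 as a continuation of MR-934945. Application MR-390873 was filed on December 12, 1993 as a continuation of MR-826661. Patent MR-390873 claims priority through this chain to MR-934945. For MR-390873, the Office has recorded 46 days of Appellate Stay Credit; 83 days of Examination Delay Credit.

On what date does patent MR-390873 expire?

Earliest priority filing: 3 October 1990.
Base term: 3 October 1990 + 21 years → 3 October 2011.
Appellate Stay Credit: +46 days → 18 November 2011.
Examination Delay Credit: +83 days → 9 February 2012.

2012-02-09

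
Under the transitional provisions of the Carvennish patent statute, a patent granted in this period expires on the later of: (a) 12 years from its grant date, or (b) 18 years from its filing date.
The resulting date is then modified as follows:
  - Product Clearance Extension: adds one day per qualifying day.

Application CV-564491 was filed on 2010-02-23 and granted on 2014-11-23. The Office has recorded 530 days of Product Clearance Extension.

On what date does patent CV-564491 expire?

(a) grant + 12 years → 23 November 2026.
(b) filing + 18 years → 23 February 2028.
Later of the two: 23 February 2028.
Product Clearance Extension: +530 days → 6 August 2029.

August 6, 2029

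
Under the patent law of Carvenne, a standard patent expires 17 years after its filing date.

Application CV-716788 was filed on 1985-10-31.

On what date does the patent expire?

Filing date + 17 years → 31 October 2002.

October 31, 2002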